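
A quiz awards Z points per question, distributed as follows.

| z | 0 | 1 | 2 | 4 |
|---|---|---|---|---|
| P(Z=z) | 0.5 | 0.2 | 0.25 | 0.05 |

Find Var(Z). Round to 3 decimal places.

E[Z] = (0)(0.5) + (1)(0.2) + (2)(0.25) + (4)(0.05) = 0.9
E[Z²] = (0)²(0.5) + (1)²(0.2) + (2)²(0.25) + (4)²(0.05) = 2
Var(Z) = E[Z²] − (E[Z])² = 2 − (0.9)² = 1.19

1.190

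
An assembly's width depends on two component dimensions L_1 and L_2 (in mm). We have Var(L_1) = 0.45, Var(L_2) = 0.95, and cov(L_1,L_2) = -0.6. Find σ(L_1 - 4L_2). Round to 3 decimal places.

4.522

Var(L_1 - 4L_2) = (1)²·Var(L_1) + (-4)²·Var(L_2) + 2·(1)·(-4)·cov(L_1,L_2)
= 1·0.45 + 16·0.95 + -8·-0.6 = 20.45
σ(L_1 - 4L_2) = √20.45 ≈ 4.522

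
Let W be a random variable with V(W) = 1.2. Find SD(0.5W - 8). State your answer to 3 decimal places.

0.548

V(0.5W - 8) = (0.5)²·1.2 = 0.3
SD(0.5W - 8) = √0.3 ≈ 0.548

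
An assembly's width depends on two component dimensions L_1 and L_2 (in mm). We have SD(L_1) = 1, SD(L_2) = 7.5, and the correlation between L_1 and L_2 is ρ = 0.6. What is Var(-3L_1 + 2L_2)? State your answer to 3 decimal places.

Var(L_1) = (1)² = 1;  Var(L_2) = (7.5)² = 56.25
Cov(L_1,L_2) = ρ·SD(L_1)·SD(L_2) = 0.6·1·7.5 = 4.5
Var(-3L_1 + 2L_2) = (-3)²·Var(L_1) + (2)²·Var(L_2) + 2·(-3)·(2)·Cov(L_1,L_2)
= 9·1 + 4·56.25 + -12·4.5 = 180

180.000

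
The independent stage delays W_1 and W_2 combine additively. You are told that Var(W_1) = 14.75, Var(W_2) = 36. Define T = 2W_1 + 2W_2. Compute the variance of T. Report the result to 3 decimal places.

By independence, Var(T) = (2)²Var(W_1) + (2)²Var(W_2)
= (2)²·14.75 + (2)²·36 = 203

203.000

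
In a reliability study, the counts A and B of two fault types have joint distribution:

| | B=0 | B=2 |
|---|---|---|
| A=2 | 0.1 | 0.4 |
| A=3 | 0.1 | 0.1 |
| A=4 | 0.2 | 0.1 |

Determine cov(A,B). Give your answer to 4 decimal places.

E[A] = 2.8,  E[B] = 1.2
E[AB] = 3
cov(A,B) = E[AB] − E[A]E[B] = 3 − (2.8)(1.2) = -0.36

-0.3600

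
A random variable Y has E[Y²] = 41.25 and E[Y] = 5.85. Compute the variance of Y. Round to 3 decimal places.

7.028

Var(Y) = 41.25 − (5.85)² = 7.0275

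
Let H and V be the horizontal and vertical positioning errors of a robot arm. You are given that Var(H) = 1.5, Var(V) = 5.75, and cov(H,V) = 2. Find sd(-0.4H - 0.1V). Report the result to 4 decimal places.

Var(-0.4H - 0.1V) = (-0.4)²·Var(H) + (-0.1)²·Var(V) + 2·(-0.4)·(-0.1)·cov(H,V)
= 0.16·1.5 + 0.01·5.75 + 0.08·2 = 0.4575
sd(-0.4H - 0.1V) = √0.4575 ≈ 0.6764

0.6764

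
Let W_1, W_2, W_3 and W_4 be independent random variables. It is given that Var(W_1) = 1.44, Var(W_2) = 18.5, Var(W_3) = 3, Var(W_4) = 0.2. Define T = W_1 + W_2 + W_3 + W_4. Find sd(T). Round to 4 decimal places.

4.8104

By independence, Var(T) = (1)²Var(W_1) + (1)²Var(W_2) + (1)²Var(W_3) + (1)²Var(W_4)
= (1)²·1.44 + (1)²·18.5 + (1)²·3 + (1)²·0.2 = 23.14
sd(T) = √23.14 ≈ 4.8104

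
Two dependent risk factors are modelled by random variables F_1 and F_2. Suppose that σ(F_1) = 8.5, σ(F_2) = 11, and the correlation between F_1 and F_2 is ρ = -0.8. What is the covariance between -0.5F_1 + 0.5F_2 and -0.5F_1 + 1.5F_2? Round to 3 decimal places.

183.613

V(F_1) = (8.5)² = 72.25;  V(F_2) = (11)² = 121
cov(F_1,F_2) = ρ·σ(F_1)·σ(F_2) = -0.8·8.5·11 = -74.8
cov(-0.5F_1 + 0.5F_2, -0.5F_1 + 1.5F_2) = (-0.5)(-0.5)V(F_1) + (0.5)(1.5)V(F_2) + [(-0.5)(1.5) + (0.5)(-0.5)]cov(F_1,F_2)
= 0.25·72.25 + 0.75·121 + -1·-74.8 = 183.6125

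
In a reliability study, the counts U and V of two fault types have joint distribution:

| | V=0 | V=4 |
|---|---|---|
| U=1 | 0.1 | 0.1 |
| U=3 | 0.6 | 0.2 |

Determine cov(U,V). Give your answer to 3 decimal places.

E[U] = 2.6,  E[V] = 1.2
E[UV] = 2.8
cov(U,V) = E[UV] − E[U]E[V] = 2.8 − (2.6)(1.2) = -0.32

-0.320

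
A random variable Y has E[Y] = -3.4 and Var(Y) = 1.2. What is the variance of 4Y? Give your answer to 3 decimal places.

Var(4Y) = (4)²·Var(Y) = 16·1.2 = 19.2

19.200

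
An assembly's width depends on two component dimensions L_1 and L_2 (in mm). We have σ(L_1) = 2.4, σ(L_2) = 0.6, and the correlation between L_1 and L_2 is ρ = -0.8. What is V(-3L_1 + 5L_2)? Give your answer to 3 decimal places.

V(L_1) = (2.4)² = 5.76;  V(L_2) = (0.6)² = 0.36
cov(L_1,L_2) = ρ·σ(L_1)·σ(L_2) = -0.8·2.4·0.6 = -1.152
V(-3L_1 + 5L_2) = (-3)²·V(L_1) + (5)²·V(L_2) + 2·(-3)·(5)·cov(L_1,L_2)
= 9·5.76 + 25·0.36 + -30·-1.152 = 95.4

95.400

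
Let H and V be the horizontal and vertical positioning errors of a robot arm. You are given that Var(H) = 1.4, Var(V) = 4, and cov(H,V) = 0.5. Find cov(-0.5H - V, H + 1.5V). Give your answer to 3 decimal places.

cov(-0.5H - V, H + 1.5V) = (-0.5)(1)Var(H) + (-1)(1.5)Var(V) + [(-0.5)(1.5) + (-1)(1)]cov(H,V)
= -0.5·1.4 + -1.5·4 + -1.75·0.5 = -7.575

-7.575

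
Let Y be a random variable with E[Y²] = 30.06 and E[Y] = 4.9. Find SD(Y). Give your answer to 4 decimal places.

V(Y) = 30.06 − (4.9)² = 6.05
SD(Y) = √6.05 ≈ 2.4597

2.4597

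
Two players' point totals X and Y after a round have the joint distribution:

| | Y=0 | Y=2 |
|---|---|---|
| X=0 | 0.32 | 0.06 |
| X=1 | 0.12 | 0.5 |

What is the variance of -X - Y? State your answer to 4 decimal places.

1.8324

E[X] = 0.62,  E[Y] = 1.12,  E[XY] = 1
var(X) = 0.62 − (0.62)² = 0.2356;  var(Y) = 2.24 − (1.12)² = 0.9856
Cov(X,Y) = 1 − (0.62)(1.12) = 0.3056
var(-X - Y) = (-1)²·0.2356 + (-1)²·0.9856 + 2·(-1)·(-1)·0.3056 = 1.8324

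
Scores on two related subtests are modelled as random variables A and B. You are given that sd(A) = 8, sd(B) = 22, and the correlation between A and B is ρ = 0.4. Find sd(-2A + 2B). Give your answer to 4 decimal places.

Var(A) = (8)² = 64;  Var(B) = (22)² = 484
cov(A,B) = ρ·sd(A)·sd(B) = 0.4·8·22 = 70.4
Var(-2A + 2B) = (-2)²·Var(A) + (2)²·Var(B) + 2·(-2)·(2)·cov(A,B)
= 4·64 + 4·484 + -8·70.4 = 1628.8
sd(-2A + 2B) = √1628.8 ≈ 40.3584

40.3584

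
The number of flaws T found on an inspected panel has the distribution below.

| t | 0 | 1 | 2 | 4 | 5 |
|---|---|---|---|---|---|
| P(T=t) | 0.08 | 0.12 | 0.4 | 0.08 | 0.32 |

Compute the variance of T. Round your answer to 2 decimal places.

2.93

E[T] = (0)(0.08) + (1)(0.12) + (2)(0.4) + (4)(0.08) + (5)(0.32) = 2.84
E[T²] = (0)²(0.08) + (1)²(0.12) + (2)²(0.4) + (4)²(0.08) + (5)²(0.32) = 11
Var(T) = E[T²] − (E[T])² = 11 − (2.84)² = 2.9344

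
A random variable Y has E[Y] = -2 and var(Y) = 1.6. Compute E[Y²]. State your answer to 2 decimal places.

5.60

E[Y²] = var(Y) + (E[Y])² = 1.6 + (-2)² = 5.6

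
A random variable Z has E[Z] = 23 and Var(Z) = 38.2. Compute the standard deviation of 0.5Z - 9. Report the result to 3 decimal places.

3.090

Var(0.5Z - 9) = (0.5)²·38.2 = 9.55
SD(0.5Z - 9) = √9.55 ≈ 3.090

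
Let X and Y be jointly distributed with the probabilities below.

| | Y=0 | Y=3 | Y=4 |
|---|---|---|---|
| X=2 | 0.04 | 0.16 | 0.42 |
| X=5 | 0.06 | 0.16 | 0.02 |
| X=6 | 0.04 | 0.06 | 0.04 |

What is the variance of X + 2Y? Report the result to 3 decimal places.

6.200

E[X] = 3.28,  E[Y] = 3.06,  E[XY] = 9.16
Var(X) = 13.52 − (3.28)² = 2.7616;  Var(Y) = 11.1 − (3.06)² = 1.7364
cov(X,Y) = 9.16 − (3.28)(3.06) = -0.8768
Var(X + 2Y) = (1)²·2.7616 + (2)²·1.7364 + 2·(1)·(2)·-0.8768 = 6.2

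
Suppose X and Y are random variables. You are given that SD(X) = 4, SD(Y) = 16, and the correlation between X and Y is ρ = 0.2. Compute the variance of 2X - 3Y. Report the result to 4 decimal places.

2214.4000

Var(X) = (4)² = 16;  Var(Y) = (16)² = 256
Cov(X,Y) = ρ·SD(X)·SD(Y) = 0.2·4·16 = 12.8
Var(2X - 3Y) = (2)²·Var(X) + (-3)²·Var(Y) + 2·(2)·(-3)·Cov(X,Y)
= 4·16 + 9·256 + -12·12.8 = 2214.4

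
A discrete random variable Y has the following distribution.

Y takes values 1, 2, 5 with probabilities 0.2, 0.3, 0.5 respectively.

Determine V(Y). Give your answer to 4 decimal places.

3.0100

E[Y] = (1)(0.2) + (2)(0.3) + (5)(0.5) = 3.3
E[Y²] = (1)²(0.2) + (2)²(0.3) + (5)²(0.5) = 13.9
V(Y) = E[Y²] − (E[Y])² = 13.9 − (3.3)² = 3.01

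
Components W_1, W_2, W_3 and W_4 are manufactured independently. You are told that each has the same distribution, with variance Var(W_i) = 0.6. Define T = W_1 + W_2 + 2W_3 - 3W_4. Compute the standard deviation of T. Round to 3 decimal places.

3.000

By independence, Var(T) = (1)²Var(W_1) + (1)²Var(W_2) + (2)²Var(W_3) + (-3)²Var(W_4)
= (1)²·0.6 + (1)²·0.6 + (2)²·0.6 + (-3)²·0.6 = 9
SD(T) = √9 ≈ 3.000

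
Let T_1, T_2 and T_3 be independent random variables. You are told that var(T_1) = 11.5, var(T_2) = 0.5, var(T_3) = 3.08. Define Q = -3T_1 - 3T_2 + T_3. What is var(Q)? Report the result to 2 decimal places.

111.08

By independence, var(Q) = (-3)²var(T_1) + (-3)²var(T_2) + (1)²var(T_3)
= (-3)²·11.5 + (-3)²·0.5 + (1)²·3.08 = 111.08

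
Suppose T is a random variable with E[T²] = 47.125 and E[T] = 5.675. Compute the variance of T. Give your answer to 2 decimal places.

14.92

var(T) = 47.125 − (5.675)² = 14.919375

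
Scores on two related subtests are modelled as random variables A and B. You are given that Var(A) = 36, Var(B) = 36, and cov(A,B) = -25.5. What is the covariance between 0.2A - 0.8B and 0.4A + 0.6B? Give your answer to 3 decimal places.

-9.300

cov(0.2A - 0.8B, 0.4A + 0.6B) = (0.2)(0.4)Var(A) + (-0.8)(0.6)Var(B) + [(0.2)(0.6) + (-0.8)(0.4)]cov(A,B)
= 0.08·36 + -0.48·36 + -0.2·-25.5 = -9.3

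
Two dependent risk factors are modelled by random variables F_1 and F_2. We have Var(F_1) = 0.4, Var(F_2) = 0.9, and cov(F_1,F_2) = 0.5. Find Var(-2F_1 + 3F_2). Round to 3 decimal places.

Var(-2F_1 + 3F_2) = (-2)²·Var(F_1) + (3)²·Var(F_2) + 2·(-2)·(3)·cov(F_1,F_2)
= 4·0.4 + 9·0.9 + -12·0.5 = 3.7

3.700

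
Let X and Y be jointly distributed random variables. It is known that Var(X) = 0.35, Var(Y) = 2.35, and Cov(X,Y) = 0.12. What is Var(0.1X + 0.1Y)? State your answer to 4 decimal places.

Var(0.1X + 0.1Y) = (0.1)²·Var(X) + (0.1)²·Var(Y) + 2·(0.1)·(0.1)·Cov(X,Y)
= 0.01·0.35 + 0.01·2.35 + 0.02·0.12 = 0.0294

0.0294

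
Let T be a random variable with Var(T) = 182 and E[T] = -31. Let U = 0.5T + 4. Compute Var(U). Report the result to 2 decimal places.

45.50

Var(0.5T + 4) = (0.5)²·Var(T) = 0.25·182 = 45.5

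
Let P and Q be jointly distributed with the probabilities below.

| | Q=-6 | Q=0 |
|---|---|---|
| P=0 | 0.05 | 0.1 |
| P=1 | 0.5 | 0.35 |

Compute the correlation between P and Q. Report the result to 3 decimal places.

E[P] = 0.85,  E[Q] = -3.3
E[PQ] = -3
Cov(P,Q) = E[PQ] − E[P]E[Q] = -3 − (0.85)(-3.3) = -0.195
var(P) = 0.1275,  var(Q) = 8.91
ρ = -0.195 / √(0.1275·8.91) ≈ -0.183

-0.183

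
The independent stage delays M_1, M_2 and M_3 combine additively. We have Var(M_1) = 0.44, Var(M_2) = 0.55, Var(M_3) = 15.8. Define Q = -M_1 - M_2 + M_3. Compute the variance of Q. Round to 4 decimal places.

By independence, Var(Q) = (-1)²Var(M_1) + (-1)²Var(M_2) + (1)²Var(M_3)
= (-1)²·0.44 + (-1)²·0.55 + (1)²·15.8 = 16.79

16.7900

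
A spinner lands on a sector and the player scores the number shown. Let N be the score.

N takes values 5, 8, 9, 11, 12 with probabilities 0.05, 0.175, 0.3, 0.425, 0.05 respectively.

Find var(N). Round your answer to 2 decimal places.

2.73

E[N] = (5)(0.05) + (8)(0.175) + (9)(0.3) + (11)(0.425) + (12)(0.05) = 9.625
E[N²] = (5)²(0.05) + (8)²(0.175) + (9)²(0.3) + (11)²(0.425) + (12)²(0.05) = 95.375
var(N) = E[N²] − (E[N])² = 95.375 − (9.625)² = 2.734375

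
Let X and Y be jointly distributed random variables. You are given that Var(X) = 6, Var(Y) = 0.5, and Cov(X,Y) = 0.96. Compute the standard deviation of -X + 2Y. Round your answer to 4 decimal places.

2.0396

Var(-X + 2Y) = (-1)²·Var(X) + (2)²·Var(Y) + 2·(-1)·(2)·Cov(X,Y)
= 1·6 + 4·0.5 + -4·0.96 = 4.16
σ(-X + 2Y) = √4.16 ≈ 2.0396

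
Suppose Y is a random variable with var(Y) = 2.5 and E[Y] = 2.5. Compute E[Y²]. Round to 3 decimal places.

8.750

E[Y²] = var(Y) + (E[Y])² = 2.5 + (2.5)² = 8.75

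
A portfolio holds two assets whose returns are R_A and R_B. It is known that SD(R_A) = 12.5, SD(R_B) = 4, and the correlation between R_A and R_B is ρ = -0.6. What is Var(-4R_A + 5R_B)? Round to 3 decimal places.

4100.000

Var(R_A) = (12.5)² = 156.25;  Var(R_B) = (4)² = 16
Cov(R_A,R_B) = ρ·SD(R_A)·SD(R_B) = -0.6·12.5·4 = -30
Var(-4R_A + 5R_B) = (-4)²·Var(R_A) + (5)²·Var(R_B) + 2·(-4)·(5)·Cov(R_A,R_B)
= 16·156.25 + 25·16 + -40·-30 = 4100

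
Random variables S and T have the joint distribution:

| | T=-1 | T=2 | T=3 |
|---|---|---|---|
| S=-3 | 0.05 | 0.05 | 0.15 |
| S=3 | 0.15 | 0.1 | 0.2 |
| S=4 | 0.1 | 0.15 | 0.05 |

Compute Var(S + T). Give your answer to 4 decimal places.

E[S] = 1.8,  E[T] = 1.5,  E[ST] = 1.85
Var(S) = 11.1 − (1.8)² = 7.86;  Var(T) = 5.1 − (1.5)² = 2.85
Cov(S,T) = 1.85 − (1.8)(1.5) = -0.85
Var(S + T) = (1)²·7.86 + (1)²·2.85 + 2·(1)·(1)·-0.85 = 9.01

9.0100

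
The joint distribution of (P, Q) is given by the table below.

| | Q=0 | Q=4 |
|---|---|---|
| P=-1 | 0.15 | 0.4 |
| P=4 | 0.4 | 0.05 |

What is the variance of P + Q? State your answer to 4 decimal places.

E[P] = 1.25,  E[Q] = 1.8,  E[PQ] = -0.8
var(P) = 7.75 − (1.25)² = 6.1875;  var(Q) = 7.2 − (1.8)² = 3.96
cov(P,Q) = -0.8 − (1.25)(1.8) = -3.05
var(P + Q) = (1)²·6.1875 + (1)²·3.96 + 2·(1)·(1)·-3.05 = 4.0475

4.0475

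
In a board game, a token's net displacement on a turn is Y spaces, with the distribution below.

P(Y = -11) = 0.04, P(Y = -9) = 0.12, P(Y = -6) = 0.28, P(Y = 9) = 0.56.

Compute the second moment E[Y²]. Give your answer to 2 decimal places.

70.00

E[Y²] = (-11)²(0.04) + (-9)²(0.12) + (-6)²(0.28) + (9)²(0.56) = 70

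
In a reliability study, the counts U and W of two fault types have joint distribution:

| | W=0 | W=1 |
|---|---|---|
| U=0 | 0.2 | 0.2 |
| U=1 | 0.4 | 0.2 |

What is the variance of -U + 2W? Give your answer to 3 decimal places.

E[U] = 0.6,  E[W] = 0.4,  E[UW] = 0.2
V(U) = 0.6 − (0.6)² = 0.24;  V(W) = 0.4 − (0.4)² = 0.24
cov(U,W) = 0.2 − (0.6)(0.4) = -0.04
V(-U + 2W) = (-1)²·0.24 + (2)²·0.24 + 2·(-1)·(2)·-0.04 = 1.36

1.360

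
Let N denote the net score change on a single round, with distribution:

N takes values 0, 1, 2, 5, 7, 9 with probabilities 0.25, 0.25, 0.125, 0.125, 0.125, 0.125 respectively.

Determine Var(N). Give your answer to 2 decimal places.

10.36

E[N] = (0)(0.25) + (1)(0.25) + (2)(0.125) + (5)(0.125) + (7)(0.125) + (9)(0.125) = 3.125
E[N²] = (0)²(0.25) + (1)²(0.25) + (2)²(0.125) + (5)²(0.125) + (7)²(0.125) + (9)²(0.125) = 20.125
Var(N) = E[N²] − (E[N])² = 20.125 − (3.125)² = 10.359375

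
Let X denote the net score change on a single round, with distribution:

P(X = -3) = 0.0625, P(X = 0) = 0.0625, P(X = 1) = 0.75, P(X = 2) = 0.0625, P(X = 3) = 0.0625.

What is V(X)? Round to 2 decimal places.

1.36

E[X] = (-3)(0.0625) + (0)(0.0625) + (1)(0.75) + (2)(0.0625) + (3)(0.0625) = 0.875
E[X²] = (-3)²(0.0625) + (0)²(0.0625) + (1)²(0.75) + (2)²(0.0625) + (3)²(0.0625) = 2.125
V(X) = E[X²] − (E[X])² = 2.125 − (0.875)² = 1.359375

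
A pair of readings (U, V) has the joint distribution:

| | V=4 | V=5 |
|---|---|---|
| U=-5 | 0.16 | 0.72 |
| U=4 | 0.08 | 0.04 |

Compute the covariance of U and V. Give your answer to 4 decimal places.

-0.4608

E[U] = -3.92,  E[V] = 4.76
E[UV] = -19.12
Cov(U,V) = E[UV] − E[U]E[V] = -19.12 − (-3.92)(4.76) = -0.4608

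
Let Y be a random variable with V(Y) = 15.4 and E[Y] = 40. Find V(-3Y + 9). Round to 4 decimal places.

V(-3Y + 9) = (-3)²·V(Y) = 9·15.4 = 138.6

138.6000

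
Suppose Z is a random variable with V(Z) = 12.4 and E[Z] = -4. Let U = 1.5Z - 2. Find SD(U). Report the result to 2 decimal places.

V(1.5Z - 2) = (1.5)²·12.4 = 27.9
SD(U) = √27.9 ≈ 5.28

5.28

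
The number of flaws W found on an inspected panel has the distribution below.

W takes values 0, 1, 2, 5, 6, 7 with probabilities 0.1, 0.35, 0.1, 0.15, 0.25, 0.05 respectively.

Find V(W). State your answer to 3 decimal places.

E[W] = (0)(0.1) + (1)(0.35) + (2)(0.1) + (5)(0.15) + (6)(0.25) + (7)(0.05) = 3.15
E[W²] = (0)²(0.1) + (1)²(0.35) + (2)²(0.1) + (5)²(0.15) + (6)²(0.25) + (7)²(0.05) = 15.95
V(W) = E[W²] − (E[W])² = 15.95 − (3.15)² = 6.0275

6.028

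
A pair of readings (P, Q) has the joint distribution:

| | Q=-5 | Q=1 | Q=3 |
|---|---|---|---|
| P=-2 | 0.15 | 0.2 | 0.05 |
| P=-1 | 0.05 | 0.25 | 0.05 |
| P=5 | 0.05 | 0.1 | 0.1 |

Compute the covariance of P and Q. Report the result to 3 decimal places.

E[P] = 0.1,  E[Q] = -0.1
E[PQ] = 1.4
Cov(P,Q) = E[PQ] − E[P]E[Q] = 1.4 − (0.1)(-0.1) = 1.41

1.410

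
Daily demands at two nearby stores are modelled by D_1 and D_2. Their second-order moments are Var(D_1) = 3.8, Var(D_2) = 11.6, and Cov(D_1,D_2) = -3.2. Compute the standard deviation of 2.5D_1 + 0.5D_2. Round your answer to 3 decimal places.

Var(2.5D_1 + 0.5D_2) = (2.5)²·Var(D_1) + (0.5)²·Var(D_2) + 2·(2.5)·(0.5)·Cov(D_1,D_2)
= 6.25·3.8 + 0.25·11.6 + 2.5·-3.2 = 18.65
σ(2.5D_1 + 0.5D_2) = √18.65 ≈ 4.319

4.319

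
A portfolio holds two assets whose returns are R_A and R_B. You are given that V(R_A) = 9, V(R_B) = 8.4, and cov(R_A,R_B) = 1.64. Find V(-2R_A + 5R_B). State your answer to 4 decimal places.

V(-2R_A + 5R_B) = (-2)²·V(R_A) + (5)²·V(R_B) + 2·(-2)·(5)·cov(R_A,R_B)
= 4·9 + 25·8.4 + -20·1.64 = 213.2

213.2000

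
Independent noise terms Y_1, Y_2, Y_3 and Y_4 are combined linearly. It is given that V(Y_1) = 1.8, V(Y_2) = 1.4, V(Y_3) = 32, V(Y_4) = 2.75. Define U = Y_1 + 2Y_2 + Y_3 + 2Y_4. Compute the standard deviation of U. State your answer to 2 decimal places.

By independence, V(U) = (1)²V(Y_1) + (2)²V(Y_2) + (1)²V(Y_3) + (2)²V(Y_4)
= (1)²·1.8 + (2)²·1.4 + (1)²·32 + (2)²·2.75 = 50.4
sd(U) = √50.4 ≈ 7.10

7.10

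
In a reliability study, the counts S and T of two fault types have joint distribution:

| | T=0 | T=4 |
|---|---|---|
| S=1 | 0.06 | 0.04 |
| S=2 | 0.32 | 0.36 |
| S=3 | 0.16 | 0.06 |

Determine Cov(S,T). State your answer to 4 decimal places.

-0.1408

E[S] = 2.12,  E[T] = 1.84
E[ST] = 3.76
Cov(S,T) = E[ST] − E[S]E[T] = 3.76 − (2.12)(1.84) = -0.1408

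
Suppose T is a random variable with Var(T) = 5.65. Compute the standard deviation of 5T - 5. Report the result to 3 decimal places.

Var(5T - 5) = (5)²·5.65 = 141.25
sd(5T - 5) = √141.25 ≈ 11.885

11.885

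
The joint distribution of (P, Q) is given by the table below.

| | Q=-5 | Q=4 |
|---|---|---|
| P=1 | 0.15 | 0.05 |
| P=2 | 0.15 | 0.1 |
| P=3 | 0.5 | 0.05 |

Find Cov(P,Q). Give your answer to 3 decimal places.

-0.630

E[P] = 2.35,  E[Q] = -3.2
E[PQ] = -8.15
Cov(P,Q) = E[PQ] − E[P]E[Q] = -8.15 − (2.35)(-3.2) = -0.63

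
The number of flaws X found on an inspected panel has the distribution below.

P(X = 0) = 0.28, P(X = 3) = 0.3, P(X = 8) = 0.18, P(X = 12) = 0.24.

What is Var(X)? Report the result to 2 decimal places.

21.53

E[X] = (0)(0.28) + (3)(0.3) + (8)(0.18) + (12)(0.24) = 5.22
E[X²] = (0)²(0.28) + (3)²(0.3) + (8)²(0.18) + (12)²(0.24) = 48.78
Var(X) = E[X²] − (E[X])² = 48.78 − (5.22)² = 21.5316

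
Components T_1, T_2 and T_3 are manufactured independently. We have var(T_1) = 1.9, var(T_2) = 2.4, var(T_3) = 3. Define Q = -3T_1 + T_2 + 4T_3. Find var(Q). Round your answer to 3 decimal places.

67.500

By independence, var(Q) = (-3)²var(T_1) + (1)²var(T_2) + (4)²var(T_3)
= (-3)²·1.9 + (1)²·2.4 + (4)²·3 = 67.5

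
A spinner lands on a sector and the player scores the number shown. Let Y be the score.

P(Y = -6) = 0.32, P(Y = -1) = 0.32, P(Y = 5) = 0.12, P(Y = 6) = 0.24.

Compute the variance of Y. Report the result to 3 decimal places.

E[Y] = (-6)(0.32) + (-1)(0.32) + (5)(0.12) + (6)(0.24) = -0.2
E[Y²] = (-6)²(0.32) + (-1)²(0.32) + (5)²(0.12) + (6)²(0.24) = 23.48
Var(Y) = E[Y²] − (E[Y])² = 23.48 − (-0.2)² = 23.44

23.440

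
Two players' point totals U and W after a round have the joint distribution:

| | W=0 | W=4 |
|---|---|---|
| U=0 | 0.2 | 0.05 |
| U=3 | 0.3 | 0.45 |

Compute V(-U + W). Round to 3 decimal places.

E[U] = 2.25,  E[W] = 2,  E[UW] = 5.4
V(U) = 6.75 − (2.25)² = 1.6875;  V(W) = 8 − (2)² = 4
Cov(U,W) = 5.4 − (2.25)(2) = 0.9
V(-U + W) = (-1)²·1.6875 + (1)²·4 + 2·(-1)·(1)·0.9 = 3.8875

3.888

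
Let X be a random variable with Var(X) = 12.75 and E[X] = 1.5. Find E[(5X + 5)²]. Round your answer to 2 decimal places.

475.00

E[5X + 5] = 5·1.5 + 5 = 12.5
Var(5X + 5) = (5)²·12.75 = 318.75
E[(5X + 5)²] = Var((5X + 5)) + (E[(5X + 5)])² = 318.75 + (12.5)² = 475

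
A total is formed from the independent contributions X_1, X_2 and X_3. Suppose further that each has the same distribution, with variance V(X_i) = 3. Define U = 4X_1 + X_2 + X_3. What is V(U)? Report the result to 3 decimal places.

By independence, V(U) = (4)²V(X_1) + (1)²V(X_2) + (1)²V(X_3)
= (4)²·3 + (1)²·3 + (1)²·3 = 54

54.000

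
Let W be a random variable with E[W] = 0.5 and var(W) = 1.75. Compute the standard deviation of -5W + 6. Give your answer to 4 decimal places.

var(-5W + 6) = (-5)²·1.75 = 43.75
σ(-5W + 6) = √43.75 ≈ 6.6144

6.6144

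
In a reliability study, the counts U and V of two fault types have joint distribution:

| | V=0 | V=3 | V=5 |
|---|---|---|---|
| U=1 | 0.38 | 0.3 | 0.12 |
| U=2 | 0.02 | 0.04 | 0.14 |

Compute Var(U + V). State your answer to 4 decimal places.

5.0496

E[U] = 1.2,  E[V] = 2.32,  E[UV] = 3.14
Var(U) = 1.6 − (1.2)² = 0.16;  Var(V) = 9.56 − (2.32)² = 4.1776
Cov(U,V) = 3.14 − (1.2)(2.32) = 0.356
Var(U + V) = (1)²·0.16 + (1)²·4.1776 + 2·(1)·(1)·0.356 = 5.0496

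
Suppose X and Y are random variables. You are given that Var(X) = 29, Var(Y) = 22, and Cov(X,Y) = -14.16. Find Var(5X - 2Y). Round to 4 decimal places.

Var(5X - 2Y) = (5)²·Var(X) + (-2)²·Var(Y) + 2·(5)·(-2)·Cov(X,Y)
= 25·29 + 4·22 + -20·-14.16 = 1096.2

1096.2000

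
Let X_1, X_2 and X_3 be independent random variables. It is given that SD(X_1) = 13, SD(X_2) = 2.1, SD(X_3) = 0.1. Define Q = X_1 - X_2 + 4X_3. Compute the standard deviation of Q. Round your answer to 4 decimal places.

13.1746

Var(X_1) = 169, Var(X_2) = 4.41, Var(X_3) = 0.01
By independence, Var(Q) = (1)²Var(X_1) + (-1)²Var(X_2) + (4)²Var(X_3)
= (1)²·169 + (-1)²·4.41 + (4)²·0.01 = 173.57
SD(Q) = √173.57 ≈ 13.1746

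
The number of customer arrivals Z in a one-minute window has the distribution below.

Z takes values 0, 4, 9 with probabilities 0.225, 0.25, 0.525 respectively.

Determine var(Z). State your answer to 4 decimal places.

E[Z] = (0)(0.225) + (4)(0.25) + (9)(0.525) = 5.725
E[Z²] = (0)²(0.225) + (4)²(0.25) + (9)²(0.525) = 46.525
var(Z) = E[Z²] − (E[Z])² = 46.525 − (5.725)² = 13.749375

13.7494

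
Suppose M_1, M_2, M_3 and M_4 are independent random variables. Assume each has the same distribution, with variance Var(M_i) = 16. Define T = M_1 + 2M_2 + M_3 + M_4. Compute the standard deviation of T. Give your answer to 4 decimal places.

10.5830

By independence, Var(T) = (1)²Var(M_1) + (2)²Var(M_2) + (1)²Var(M_3) + (1)²Var(M_4)
= (1)²·16 + (2)²·16 + (1)²·16 + (1)²·16 = 112
SD(T) = √112 ≈ 10.5830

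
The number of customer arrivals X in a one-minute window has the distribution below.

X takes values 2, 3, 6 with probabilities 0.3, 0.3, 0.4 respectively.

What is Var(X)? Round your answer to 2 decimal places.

3.09

E[X] = (2)(0.3) + (3)(0.3) + (6)(0.4) = 3.9
E[X²] = (2)²(0.3) + (3)²(0.3) + (6)²(0.4) = 18.3
Var(X) = E[X²] − (E[X])² = 18.3 − (3.9)² = 3.09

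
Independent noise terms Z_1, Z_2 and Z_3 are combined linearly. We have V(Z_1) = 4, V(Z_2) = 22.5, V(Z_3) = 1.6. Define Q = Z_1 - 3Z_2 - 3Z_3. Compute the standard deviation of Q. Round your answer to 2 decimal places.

By independence, V(Q) = (1)²V(Z_1) + (-3)²V(Z_2) + (-3)²V(Z_3)
= (1)²·4 + (-3)²·22.5 + (-3)²·1.6 = 220.9
σ(Q) = √220.9 ≈ 14.86

14.86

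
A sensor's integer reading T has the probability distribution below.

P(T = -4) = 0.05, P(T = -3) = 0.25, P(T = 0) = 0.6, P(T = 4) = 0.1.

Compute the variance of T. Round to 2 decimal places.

E[T] = (-4)(0.05) + (-3)(0.25) + (0)(0.6) + (4)(0.1) = -0.55
E[T²] = (-4)²(0.05) + (-3)²(0.25) + (0)²(0.6) + (4)²(0.1) = 4.65
var(T) = E[T²] − (E[T])² = 4.65 − (-0.55)² = 4.3475

4.35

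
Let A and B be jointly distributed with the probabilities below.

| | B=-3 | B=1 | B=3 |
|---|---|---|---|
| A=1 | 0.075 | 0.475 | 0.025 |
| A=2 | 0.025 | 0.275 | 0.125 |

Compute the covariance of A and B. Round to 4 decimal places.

0.1925

E[A] = 1.425,  E[B] = 0.9
E[AB] = 1.475
cov(A,B) = E[AB] − E[A]E[B] = 1.475 − (1.425)(0.9) = 0.1925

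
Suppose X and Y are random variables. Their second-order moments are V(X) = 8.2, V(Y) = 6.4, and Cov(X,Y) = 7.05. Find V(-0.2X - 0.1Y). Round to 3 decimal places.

0.674

V(-0.2X - 0.1Y) = (-0.2)²·V(X) + (-0.1)²·V(Y) + 2·(-0.2)·(-0.1)·Cov(X,Y)
= 0.04·8.2 + 0.01·6.4 + 0.04·7.05 = 0.674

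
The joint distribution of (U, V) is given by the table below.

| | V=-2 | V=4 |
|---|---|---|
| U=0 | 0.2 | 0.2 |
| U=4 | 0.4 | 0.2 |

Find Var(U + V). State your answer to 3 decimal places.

E[U] = 2.4,  E[V] = 0.4,  E[UV] = 0
Var(U) = 9.6 − (2.4)² = 3.84;  Var(V) = 8.8 − (0.4)² = 8.64
Cov(U,V) = 0 − (2.4)(0.4) = -0.96
Var(U + V) = (1)²·3.84 + (1)²·8.64 + 2·(1)·(1)·-0.96 = 10.56

10.560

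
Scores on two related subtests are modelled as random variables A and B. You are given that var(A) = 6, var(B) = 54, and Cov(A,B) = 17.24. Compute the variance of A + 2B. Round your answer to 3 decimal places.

var(A + 2B) = (1)²·var(A) + (2)²·var(B) + 2·(1)·(2)·Cov(A,B)
= 1·6 + 4·54 + 4·17.24 = 290.96

290.960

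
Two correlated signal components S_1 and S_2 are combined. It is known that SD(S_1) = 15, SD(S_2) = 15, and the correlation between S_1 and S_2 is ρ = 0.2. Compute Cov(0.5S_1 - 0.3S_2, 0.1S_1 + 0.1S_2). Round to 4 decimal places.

Var(S_1) = (15)² = 225;  Var(S_2) = (15)² = 225
Cov(S_1,S_2) = ρ·SD(S_1)·SD(S_2) = 0.2·15·15 = 45
Cov(0.5S_1 - 0.3S_2, 0.1S_1 + 0.1S_2) = (0.5)(0.1)Var(S_1) + (-0.3)(0.1)Var(S_2) + [(0.5)(0.1) + (-0.3)(0.1)]Cov(S_1,S_2)
= 0.05·225 + -0.03·225 + 0.02·45 = 5.4

5.4000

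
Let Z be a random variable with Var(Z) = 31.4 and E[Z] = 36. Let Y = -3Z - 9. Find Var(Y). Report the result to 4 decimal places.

Var(-3Z - 9) = (-3)²·Var(Z) = 9·31.4 = 282.6

282.6000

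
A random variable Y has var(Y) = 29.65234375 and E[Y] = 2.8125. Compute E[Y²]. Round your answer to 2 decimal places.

37.56

E[Y²] = var(Y) + (E[Y])² = 29.65234375 + (2.8125)² = 37.5625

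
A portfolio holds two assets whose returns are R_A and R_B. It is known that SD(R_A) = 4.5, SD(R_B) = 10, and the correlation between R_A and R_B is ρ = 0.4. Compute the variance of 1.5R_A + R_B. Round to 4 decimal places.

199.5625

V(R_A) = (4.5)² = 20.25;  V(R_B) = (10)² = 100
Cov(R_A,R_B) = ρ·SD(R_A)·SD(R_B) = 0.4·4.5·10 = 18
V(1.5R_A + R_B) = (1.5)²·V(R_A) + (1)²·V(R_B) + 2·(1.5)·(1)·Cov(R_A,R_B)
= 2.25·20.25 + 1·100 + 3·18 = 199.5625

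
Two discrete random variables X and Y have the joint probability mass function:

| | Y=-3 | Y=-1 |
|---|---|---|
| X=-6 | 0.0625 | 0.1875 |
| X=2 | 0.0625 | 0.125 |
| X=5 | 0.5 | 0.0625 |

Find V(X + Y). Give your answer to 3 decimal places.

17.121

E[X] = 1.6875,  E[Y] = -2.25,  E[XY] = -6.1875
V(X) = 23.8125 − (1.6875)² = 20.96484375;  V(Y) = 6 − (-2.25)² = 0.9375
cov(X,Y) = -6.1875 − (1.6875)(-2.25) = -2.390625
V(X + Y) = (1)²·20.96484375 + (1)²·0.9375 + 2·(1)·(1)·-2.390625 = 17.12109375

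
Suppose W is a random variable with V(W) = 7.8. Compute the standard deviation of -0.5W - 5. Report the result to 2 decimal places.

V(-0.5W - 5) = (-0.5)²·7.8 = 1.95
sd(-0.5W - 5) = √1.95 ≈ 1.40

1.40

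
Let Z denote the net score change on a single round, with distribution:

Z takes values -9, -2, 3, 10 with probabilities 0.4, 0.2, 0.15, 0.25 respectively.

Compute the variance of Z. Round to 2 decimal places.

58.45

E[Z] = (-9)(0.4) + (-2)(0.2) + (3)(0.15) + (10)(0.25) = -1.05
E[Z²] = (-9)²(0.4) + (-2)²(0.2) + (3)²(0.15) + (10)²(0.25) = 59.55
V(Z) = E[Z²] − (E[Z])² = 59.55 − (-1.05)² = 58.4475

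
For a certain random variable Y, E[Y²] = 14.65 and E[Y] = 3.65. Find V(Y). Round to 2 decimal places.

V(Y) = 14.65 − (3.65)² = 1.3275

1.33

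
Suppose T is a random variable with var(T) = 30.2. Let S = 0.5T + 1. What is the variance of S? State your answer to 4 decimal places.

7.5500

var(0.5T + 1) = (0.5)²·var(T) = 0.25·30.2 = 7.55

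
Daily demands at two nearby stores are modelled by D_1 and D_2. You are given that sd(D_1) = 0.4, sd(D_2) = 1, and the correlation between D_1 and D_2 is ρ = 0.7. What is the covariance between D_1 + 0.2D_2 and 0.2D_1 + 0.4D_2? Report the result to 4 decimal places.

Var(D_1) = (0.4)² = 0.16;  Var(D_2) = (1)² = 1
Cov(D_1,D_2) = ρ·sd(D_1)·sd(D_2) = 0.7·0.4·1 = 0.28
Cov(D_1 + 0.2D_2, 0.2D_1 + 0.4D_2) = (1)(0.2)Var(D_1) + (0.2)(0.4)Var(D_2) + [(1)(0.4) + (0.2)(0.2)]Cov(D_1,D_2)
= 0.2·0.16 + 0.08·1 + 0.44·0.28 = 0.2352

0.2352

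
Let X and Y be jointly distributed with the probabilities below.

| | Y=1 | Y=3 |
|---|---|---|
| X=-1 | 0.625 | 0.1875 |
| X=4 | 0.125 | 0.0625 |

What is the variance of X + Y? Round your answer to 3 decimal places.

4.871

E[X] = -0.0625,  E[Y] = 1.5,  E[XY] = 0.0625
V(X) = 3.8125 − (-0.0625)² = 3.80859375;  V(Y) = 3 − (1.5)² = 0.75
Cov(X,Y) = 0.0625 − (-0.0625)(1.5) = 0.15625
V(X + Y) = (1)²·3.80859375 + (1)²·0.75 + 2·(1)·(1)·0.15625 = 4.87109375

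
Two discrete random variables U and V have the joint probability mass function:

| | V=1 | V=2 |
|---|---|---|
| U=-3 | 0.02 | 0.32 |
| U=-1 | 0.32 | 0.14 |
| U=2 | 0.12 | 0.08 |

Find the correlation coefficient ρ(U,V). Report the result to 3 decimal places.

E[U] = -1.08,  E[V] = 1.54
E[UV] = -2.02
cov(U,V) = E[UV] − E[U]E[V] = -2.02 − (-1.08)(1.54) = -0.3568
var(U) = 3.1536,  var(V) = 0.2484
ρ = -0.3568 / √(3.1536·0.2484) ≈ -0.403

-0.403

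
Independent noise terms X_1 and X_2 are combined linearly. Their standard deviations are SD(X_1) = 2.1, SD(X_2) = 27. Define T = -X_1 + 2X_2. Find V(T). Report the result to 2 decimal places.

2920.41

V(X_1) = 4.41, V(X_2) = 729
By independence, V(T) = (-1)²V(X_1) + (2)²V(X_2)
= (-1)²·4.41 + (2)²·729 = 2920.41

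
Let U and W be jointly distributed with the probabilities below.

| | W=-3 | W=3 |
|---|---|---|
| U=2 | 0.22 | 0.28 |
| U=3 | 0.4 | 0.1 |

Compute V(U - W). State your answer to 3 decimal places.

E[U] = 2.5,  E[W] = -0.72,  E[UW] = -2.34
V(U) = 6.5 − (2.5)² = 0.25;  V(W) = 9 − (-0.72)² = 8.4816
Cov(U,W) = -2.34 − (2.5)(-0.72) = -0.54
V(U - W) = (1)²·0.25 + (-1)²·8.4816 + 2·(1)·(-1)·-0.54 = 9.8116

9.812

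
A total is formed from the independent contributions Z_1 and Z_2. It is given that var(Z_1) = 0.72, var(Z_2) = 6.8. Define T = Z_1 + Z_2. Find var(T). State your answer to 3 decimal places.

By independence, var(T) = (1)²var(Z_1) + (1)²var(Z_2)
= (1)²·0.72 + (1)²·6.8 = 7.52

7.520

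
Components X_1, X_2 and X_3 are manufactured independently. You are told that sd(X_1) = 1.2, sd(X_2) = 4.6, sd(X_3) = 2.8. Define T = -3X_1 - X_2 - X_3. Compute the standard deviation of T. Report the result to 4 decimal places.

6.4777

Var(X_1) = 1.44, Var(X_2) = 21.16, Var(X_3) = 7.84
By independence, Var(T) = (-3)²Var(X_1) + (-1)²Var(X_2) + (-1)²Var(X_3)
= (-3)²·1.44 + (-1)²·21.16 + (-1)²·7.84 = 41.96
sd(T) = √41.96 ≈ 6.4777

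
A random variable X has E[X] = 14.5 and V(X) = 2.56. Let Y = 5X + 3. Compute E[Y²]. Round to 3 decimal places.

5764.250

E[5X + 3] = 5·14.5 + 3 = 75.5
V(5X + 3) = (5)²·2.56 = 64
E[Y²] = V(Y) + (E[Y])² = 64 + (75.5)² = 5764.25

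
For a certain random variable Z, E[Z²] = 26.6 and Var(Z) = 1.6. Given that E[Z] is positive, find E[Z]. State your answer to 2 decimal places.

5.00

(E[Z])² = E[Z²] − Var(Z) = 26.6 − 1.6 = 25
E[Z] = √25 = 5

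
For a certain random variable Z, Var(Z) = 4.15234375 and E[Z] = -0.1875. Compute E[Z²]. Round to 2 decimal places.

E[Z²] = Var(Z) + (E[Z])² = 4.15234375 + (-0.1875)² = 4.1875

4.19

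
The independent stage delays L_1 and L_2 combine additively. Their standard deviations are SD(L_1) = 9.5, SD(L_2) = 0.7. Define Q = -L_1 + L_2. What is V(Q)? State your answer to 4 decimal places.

90.7400

V(L_1) = 90.25, V(L_2) = 0.49
By independence, V(Q) = (-1)²V(L_1) + (1)²V(L_2)
= (-1)²·90.25 + (1)²·0.49 = 90.74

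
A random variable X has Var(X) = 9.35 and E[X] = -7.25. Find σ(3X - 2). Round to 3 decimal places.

Var(3X - 2) = (3)²·9.35 = 84.15
σ(3X - 2) = √84.15 ≈ 9.173

9.173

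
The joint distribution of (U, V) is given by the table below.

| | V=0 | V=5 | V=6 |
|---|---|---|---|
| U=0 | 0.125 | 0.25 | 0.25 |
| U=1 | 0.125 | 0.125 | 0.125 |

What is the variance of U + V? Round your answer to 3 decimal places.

5.750

E[U] = 0.375,  E[V] = 4.125,  E[UV] = 1.375
Var(U) = 0.375 − (0.375)² = 0.234375;  Var(V) = 22.875 − (4.125)² = 5.859375
cov(U,V) = 1.375 − (0.375)(4.125) = -0.171875
Var(U + V) = (1)²·0.234375 + (1)²·5.859375 + 2·(1)·(1)·-0.171875 = 5.75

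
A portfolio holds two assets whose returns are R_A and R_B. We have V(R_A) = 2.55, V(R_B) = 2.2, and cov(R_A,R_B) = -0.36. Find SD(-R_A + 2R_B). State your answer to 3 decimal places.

3.576

V(-R_A + 2R_B) = (-1)²·V(R_A) + (2)²·V(R_B) + 2·(-1)·(2)·cov(R_A,R_B)
= 1·2.55 + 4·2.2 + -4·-0.36 = 12.79
SD(-R_A + 2R_B) = √12.79 ≈ 3.576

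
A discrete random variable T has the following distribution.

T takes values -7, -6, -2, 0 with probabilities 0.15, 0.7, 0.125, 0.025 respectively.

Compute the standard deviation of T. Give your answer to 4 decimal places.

E[T] = (-7)(0.15) + (-6)(0.7) + (-2)(0.125) + (0)(0.025) = -5.5
E[T²] = (-7)²(0.15) + (-6)²(0.7) + (-2)²(0.125) + (0)²(0.025) = 33.05
Var(T) = E[T²] − (E[T])² = 33.05 − (-5.5)² = 2.8
SD(T) = √2.8 ≈ 1.6733

1.6733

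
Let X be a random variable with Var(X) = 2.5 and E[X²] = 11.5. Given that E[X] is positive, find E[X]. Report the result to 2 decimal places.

(E[X])² = E[X²] − Var(X) = 11.5 − 2.5 = 9
E[X] = √9 = 3

3.00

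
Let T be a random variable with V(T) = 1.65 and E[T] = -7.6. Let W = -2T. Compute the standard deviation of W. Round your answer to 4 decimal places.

V(-2T) = (-2)²·1.65 = 6.6
sd(W) = √6.6 ≈ 2.5690

2.5690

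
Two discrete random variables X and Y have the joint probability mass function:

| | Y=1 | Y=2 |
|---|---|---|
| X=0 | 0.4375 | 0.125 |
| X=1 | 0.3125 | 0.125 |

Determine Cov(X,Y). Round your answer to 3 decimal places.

E[X] = 0.4375,  E[Y] = 1.25
E[XY] = 0.5625
Cov(X,Y) = E[XY] − E[X]E[Y] = 0.5625 − (0.4375)(1.25) = 0.015625

0.016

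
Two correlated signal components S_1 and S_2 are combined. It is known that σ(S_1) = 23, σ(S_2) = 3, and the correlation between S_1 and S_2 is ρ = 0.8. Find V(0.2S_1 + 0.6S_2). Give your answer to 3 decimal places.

37.648

V(S_1) = (23)² = 529;  V(S_2) = (3)² = 9
cov(S_1,S_2) = ρ·σ(S_1)·σ(S_2) = 0.8·23·3 = 55.2
V(0.2S_1 + 0.6S_2) = (0.2)²·V(S_1) + (0.6)²·V(S_2) + 2·(0.2)·(0.6)·cov(S_1,S_2)
= 0.04·529 + 0.36·9 + 0.24·55.2 = 37.648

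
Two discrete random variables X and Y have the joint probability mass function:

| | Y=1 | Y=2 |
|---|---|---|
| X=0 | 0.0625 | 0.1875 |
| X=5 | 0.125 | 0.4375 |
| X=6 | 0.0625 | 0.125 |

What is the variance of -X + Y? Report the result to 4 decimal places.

5.5273

E[X] = 3.9375,  E[Y] = 1.75,  E[XY] = 6.875
Var(X) = 20.8125 − (3.9375)² = 5.30859375;  Var(Y) = 3.25 − (1.75)² = 0.1875
Cov(X,Y) = 6.875 − (3.9375)(1.75) = -0.015625
Var(-X + Y) = (-1)²·5.30859375 + (1)²·0.1875 + 2·(-1)·(1)·-0.015625 = 5.52734375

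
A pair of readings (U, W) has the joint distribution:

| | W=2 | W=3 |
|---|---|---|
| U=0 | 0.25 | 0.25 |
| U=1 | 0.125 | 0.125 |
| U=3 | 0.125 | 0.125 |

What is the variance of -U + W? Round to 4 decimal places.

1.7500

E[U] = 1,  E[W] = 2.5,  E[UW] = 2.5
Var(U) = 2.5 − (1)² = 1.5;  Var(W) = 6.5 − (2.5)² = 0.25
cov(U,W) = 2.5 − (1)(2.5) = 0
Var(-U + W) = (-1)²·1.5 + (1)²·0.25 + 2·(-1)·(1)·0 = 1.75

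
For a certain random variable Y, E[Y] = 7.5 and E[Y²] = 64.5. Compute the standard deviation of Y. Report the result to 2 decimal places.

2.87

Var(Y) = 64.5 − (7.5)² = 8.25
σ(Y) = √8.25 ≈ 2.87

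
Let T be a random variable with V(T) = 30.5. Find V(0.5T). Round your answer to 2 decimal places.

7.63

V(0.5T) = (0.5)²·V(T) = 0.25·30.5 = 7.625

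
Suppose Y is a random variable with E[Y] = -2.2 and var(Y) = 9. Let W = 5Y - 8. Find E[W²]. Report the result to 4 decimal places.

586.0000

E[5Y - 8] = 5·-2.2 − 8 = -19
var(5Y - 8) = (5)²·9 = 225
E[W²] = var(W) + (E[W])² = 225 + (-19)² = 586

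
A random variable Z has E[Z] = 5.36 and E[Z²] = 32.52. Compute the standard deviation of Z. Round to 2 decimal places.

1.95

Var(Z) = 32.52 − (5.36)² = 3.7904
SD(Z) = √3.7904 ≈ 1.95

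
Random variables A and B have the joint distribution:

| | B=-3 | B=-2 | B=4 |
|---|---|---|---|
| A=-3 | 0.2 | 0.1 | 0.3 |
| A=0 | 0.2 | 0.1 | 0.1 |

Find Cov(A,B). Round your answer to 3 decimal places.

-1.200

E[A] = -1.8,  E[B] = 0
E[AB] = -1.2
Cov(A,B) = E[AB] − E[A]E[B] = -1.2 − (-1.8)(0) = -1.2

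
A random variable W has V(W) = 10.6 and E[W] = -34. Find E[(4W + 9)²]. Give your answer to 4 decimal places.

E[4W + 9] = 4·-34 + 9 = -127
V(4W + 9) = (4)²·10.6 = 169.6
E[(4W + 9)²] = V((4W + 9)) + (E[(4W + 9)])² = 169.6 + (-127)² = 16298.6

16298.6000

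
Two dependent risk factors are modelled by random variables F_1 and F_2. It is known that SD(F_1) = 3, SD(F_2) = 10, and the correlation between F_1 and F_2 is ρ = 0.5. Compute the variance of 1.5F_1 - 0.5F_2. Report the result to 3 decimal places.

22.750

var(F_1) = (3)² = 9;  var(F_2) = (10)² = 100
Cov(F_1,F_2) = ρ·SD(F_1)·SD(F_2) = 0.5·3·10 = 15
var(1.5F_1 - 0.5F_2) = (1.5)²·var(F_1) + (-0.5)²·var(F_2) + 2·(1.5)·(-0.5)·Cov(F_1,F_2)
= 2.25·9 + 0.25·100 + -1.5·15 = 22.75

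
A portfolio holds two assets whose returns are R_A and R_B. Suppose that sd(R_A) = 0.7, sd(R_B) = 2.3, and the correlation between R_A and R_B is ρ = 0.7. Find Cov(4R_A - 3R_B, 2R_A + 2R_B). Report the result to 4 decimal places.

Var(R_A) = (0.7)² = 0.49;  Var(R_B) = (2.3)² = 5.29
Cov(R_A,R_B) = ρ·sd(R_A)·sd(R_B) = 0.7·0.7·2.3 = 1.127
Cov(4R_A - 3R_B, 2R_A + 2R_B) = (4)(2)Var(R_A) + (-3)(2)Var(R_B) + [(4)(2) + (-3)(2)]Cov(R_A,R_B)
= 8·0.49 + -6·5.29 + 2·1.127 = -25.566

-25.5660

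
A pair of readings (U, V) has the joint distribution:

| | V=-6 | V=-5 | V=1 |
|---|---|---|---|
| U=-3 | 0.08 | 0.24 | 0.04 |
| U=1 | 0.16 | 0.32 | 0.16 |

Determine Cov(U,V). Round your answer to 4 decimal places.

E[U] = -0.44,  E[V] = -4.04
E[UV] = 2.52
Cov(U,V) = E[UV] − E[U]E[V] = 2.52 − (-0.44)(-4.04) = 0.7424

0.7424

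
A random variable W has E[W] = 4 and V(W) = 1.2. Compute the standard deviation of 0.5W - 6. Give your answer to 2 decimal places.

V(0.5W - 6) = (0.5)²·1.2 = 0.3
SD(0.5W - 6) = √0.3 ≈ 0.55

0.55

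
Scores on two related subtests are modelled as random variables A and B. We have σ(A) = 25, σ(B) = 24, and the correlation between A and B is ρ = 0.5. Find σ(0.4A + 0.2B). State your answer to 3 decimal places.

13.078

Var(A) = (25)² = 625;  Var(B) = (24)² = 576
Cov(A,B) = ρ·σ(A)·σ(B) = 0.5·25·24 = 300
Var(0.4A + 0.2B) = (0.4)²·Var(A) + (0.2)²·Var(B) + 2·(0.4)·(0.2)·Cov(A,B)
= 0.16·625 + 0.04·576 + 0.16·300 = 171.04
σ(0.4A + 0.2B) = √171.04 ≈ 13.078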